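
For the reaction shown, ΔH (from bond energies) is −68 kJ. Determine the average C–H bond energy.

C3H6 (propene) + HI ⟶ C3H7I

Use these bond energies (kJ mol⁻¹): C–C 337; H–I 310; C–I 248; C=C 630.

D(C–H) ≈ 423 kJ/mol

Let D be the C–H bond energy.
Σ(broken) = 1×337 + 6×D + 1×630 + 1×310 = 1277 + 6D
Σ(formed) = 2×337 + 7×D + 1×248 = 922 + 7D
ΔH = Σ(broken) − Σ(formed) = (1277 + 6D) − (922 + 7D) = +355 − D
Setting this equal to −68 kJ gives D = 423 kJ/mol.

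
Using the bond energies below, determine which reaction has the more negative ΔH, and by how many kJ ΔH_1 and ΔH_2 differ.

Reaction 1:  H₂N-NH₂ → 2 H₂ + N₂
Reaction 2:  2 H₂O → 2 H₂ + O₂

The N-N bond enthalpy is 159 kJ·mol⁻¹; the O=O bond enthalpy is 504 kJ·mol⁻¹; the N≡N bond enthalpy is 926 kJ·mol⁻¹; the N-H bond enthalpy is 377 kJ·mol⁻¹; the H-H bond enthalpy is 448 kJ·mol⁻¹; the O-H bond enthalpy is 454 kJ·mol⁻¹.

Reaction 1, by 571 kJ

Reaction 1:
  Bonds broken (reactants):
    N-H: 4 × 377 = 1508
    N-N: 1 × 159 = 159
    Σ(broken) = 1667 kJ
  Bonds formed (products):
    H-H: 2 × 448 = 896
    N≡N: 1 × 926 = 926
    Σ(formed) = 1822 kJ
  ΔH_1 = 1667 − 1822 = −155 kJ
Reaction 2:
  Bonds broken (reactants):
    O-H: 4 × 454 = 1816
    Σ(broken) = 1816 kJ
  Bonds formed (products):
    H-H: 2 × 448 = 896
    O=O: 1 × 504 = 504
    Σ(formed) = 1400 kJ
  ΔH_2 = 1816 − 1400 = +416 kJ
ΔH_1 − ΔH_2 = −571 kJ, so reaction 1 has the more negative ΔH; |ΔH_1 − ΔH_2| = 571 kJ.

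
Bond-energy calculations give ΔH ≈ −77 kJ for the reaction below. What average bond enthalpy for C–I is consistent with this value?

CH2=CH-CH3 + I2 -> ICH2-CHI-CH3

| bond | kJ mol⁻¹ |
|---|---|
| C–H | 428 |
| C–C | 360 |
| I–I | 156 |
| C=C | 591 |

D(C–I) ≈ 232 kJ/mol

Let D be the C–I bond energy.
Σ(broken) = 1×360 + 6×428 + 1×591 + 1×156 = 3675
Σ(formed) = 2×360 + 6×428 + 2×D = 3288 + 2D
ΔH = Σ(broken) − Σ(formed) = (3675) − (3288 + 2D) = +387 − 2D
Setting this equal to −77 kJ gives 2D = 464, so D = 232 kJ/mol.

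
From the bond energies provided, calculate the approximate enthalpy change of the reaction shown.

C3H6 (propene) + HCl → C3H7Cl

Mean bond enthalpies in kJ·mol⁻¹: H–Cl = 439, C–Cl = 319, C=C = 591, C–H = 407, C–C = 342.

Bonds broken (reactants):
  C–C: 1 × 342 = 342
  C–H: 6 × 407 = 2442
  C=C: 1 × 591 = 591
  H–Cl: 1 × 439 = 439
  Σ(broken) = 3814 kJ
Bonds formed (products):
  C–C: 2 × 342 = 684
  C–Cl: 1 × 319 = 319
  C–H: 7 × 407 = 2849
  Σ(formed) = 3852 kJ
ΔH = Σ(broken) − Σ(formed) = 3814 − 3852 = −38 kJ

ΔH ≈ −38 kJ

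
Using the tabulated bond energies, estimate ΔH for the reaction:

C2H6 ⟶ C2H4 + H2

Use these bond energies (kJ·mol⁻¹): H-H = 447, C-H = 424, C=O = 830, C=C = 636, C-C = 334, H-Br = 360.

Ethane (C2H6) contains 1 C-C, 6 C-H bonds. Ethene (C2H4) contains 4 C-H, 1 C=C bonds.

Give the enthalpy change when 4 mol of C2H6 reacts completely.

ΔH = +396 kJ

Bonds broken (reactants):
  C-C: 1 × 334 = 334
  C-H: 6 × 424 = 2544
  Σ(broken) = 2878 kJ
Bonds formed (products):
  C-H: 4 × 424 = 1696
  C=C: 1 × 636 = 636
  H-H: 1 × 447 = 447
  Σ(formed) = 2779 kJ
ΔH = Σ(broken) − Σ(formed) = 2878 − 2779 = +99 kJ
For 4× the reaction as written: 4 × (+99) = +396 kJ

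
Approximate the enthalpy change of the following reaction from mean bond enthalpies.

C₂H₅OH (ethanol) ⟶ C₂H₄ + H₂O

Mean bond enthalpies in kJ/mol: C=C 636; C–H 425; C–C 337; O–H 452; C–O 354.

ΔH ≈ +28 kJ

Bonds broken (reactants):
  C–C: 1 × 337 = 337
  C–H: 5 × 425 = 2125
  C–O: 1 × 354 = 354
  O–H: 1 × 452 = 452
  Σ(broken) = 3268 kJ
Bonds formed (products):
  C–H: 4 × 425 = 1700
  C=C: 1 × 636 = 636
  O–H: 2 × 452 = 904
  Σ(formed) = 3240 kJ
ΔH = Σ(broken) − Σ(formed) = 3268 − 3240 = +28 kJ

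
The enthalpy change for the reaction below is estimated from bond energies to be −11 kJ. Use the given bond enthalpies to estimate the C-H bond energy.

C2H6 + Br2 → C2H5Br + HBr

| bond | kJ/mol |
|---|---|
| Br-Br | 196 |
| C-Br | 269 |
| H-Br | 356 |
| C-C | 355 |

D(C-H) ≈ 418 kJ/mol

Let D be the C-H bond energy.
Σ(broken) = 1×196 + 1×355 + 6×D = 551 + 6D
Σ(formed) = 1×269 + 1×355 + 5×D + 1×356 = 980 + 5D
ΔH = Σ(broken) − Σ(formed) = (551 + 6D) − (980 + 5D) = −429 + D
Setting this equal to −11 kJ gives D = 418 kJ/mol.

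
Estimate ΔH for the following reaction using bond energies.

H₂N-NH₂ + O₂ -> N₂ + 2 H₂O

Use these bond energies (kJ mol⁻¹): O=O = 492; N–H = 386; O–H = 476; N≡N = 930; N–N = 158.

ΔH ≈ −640 kJ

Bonds broken (reactants):
  N–H: 4 × 386 = 1544
  N–N: 1 × 158 = 158
  O=O: 1 × 492 = 492
  Σ(broken) = 2194 kJ
Bonds formed (products):
  N≡N: 1 × 930 = 930
  O–H: 4 × 476 = 1904
  Σ(formed) = 2834 kJ
ΔH = Σ(broken) − Σ(formed) = 2194 − 2834 = −640 kJ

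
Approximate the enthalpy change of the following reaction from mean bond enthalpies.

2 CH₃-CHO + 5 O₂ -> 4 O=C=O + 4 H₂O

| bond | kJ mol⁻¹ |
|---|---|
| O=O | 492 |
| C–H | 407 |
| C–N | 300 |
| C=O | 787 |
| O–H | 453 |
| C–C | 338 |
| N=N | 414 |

ΔH ≈ −1954 kJ

Bonds broken (reactants):
  C–C: 2 × 338 = 676
  C–H: 8 × 407 = 3256
  C=O: 2 × 787 = 1574
  O=O: 5 × 492 = 2460
  Σ(broken) = 7966 kJ
Bonds formed (products):
  C=O: 8 × 787 = 6296
  O–H: 8 × 453 = 3624
  Σ(formed) = 9920 kJ
ΔH = Σ(broken) − Σ(formed) = 7966 − 9920 = −1954 kJ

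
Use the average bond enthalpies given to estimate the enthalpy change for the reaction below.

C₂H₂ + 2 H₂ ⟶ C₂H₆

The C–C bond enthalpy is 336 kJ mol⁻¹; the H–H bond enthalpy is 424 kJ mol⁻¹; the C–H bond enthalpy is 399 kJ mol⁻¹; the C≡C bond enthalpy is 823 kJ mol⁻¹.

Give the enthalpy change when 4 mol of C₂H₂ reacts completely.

Bonds broken (reactants):
  C≡C: 1 × 823 = 823
  C–H: 2 × 399 = 798
  H–H: 2 × 424 = 848
  Σ(broken) = 2469 kJ
Bonds formed (products):
  C–C: 1 × 336 = 336
  C–H: 6 × 399 = 2394
  Σ(formed) = 2730 kJ
ΔH = Σ(broken) − Σ(formed) = 2469 − 2730 = −261 kJ
For 4× the reaction as written: 4 × (−261) = −1044 kJ

ΔH = −1044 kJ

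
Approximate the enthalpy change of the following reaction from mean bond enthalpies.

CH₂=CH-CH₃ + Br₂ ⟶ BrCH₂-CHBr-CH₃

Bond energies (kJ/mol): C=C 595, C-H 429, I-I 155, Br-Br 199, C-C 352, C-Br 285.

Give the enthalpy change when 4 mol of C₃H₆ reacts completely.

ΔH = −512 kJ

Bonds broken (reactants):
  Br-Br: 1 × 199 = 199
  C-C: 1 × 352 = 352
  C-H: 6 × 429 = 2574
  C=C: 1 × 595 = 595
  Σ(broken) = 3720 kJ
Bonds formed (products):
  C-Br: 2 × 285 = 570
  C-C: 2 × 352 = 704
  C-H: 6 × 429 = 2574
  Σ(formed) = 3848 kJ
ΔH = Σ(broken) − Σ(formed) = 3720 − 3848 = −128 kJ
For 4× the reaction as written: 4 × (−128) = −512 kJ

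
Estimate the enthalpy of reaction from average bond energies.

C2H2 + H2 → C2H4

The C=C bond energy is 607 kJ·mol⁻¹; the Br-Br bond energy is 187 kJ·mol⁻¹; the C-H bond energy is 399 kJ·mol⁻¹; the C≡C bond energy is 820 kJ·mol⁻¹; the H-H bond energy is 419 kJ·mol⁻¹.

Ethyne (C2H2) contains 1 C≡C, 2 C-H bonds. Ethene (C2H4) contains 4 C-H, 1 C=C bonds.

Bonds broken (reactants):
  C≡C: 1 × 820 = 820
  C-H: 2 × 399 = 798
  H-H: 1 × 419 = 419
  Σ(broken) = 2037 kJ
Bonds formed (products):
  C-H: 4 × 399 = 1596
  C=C: 1 × 607 = 607
  Σ(formed) = 2203 kJ
ΔH = Σ(broken) − Σ(formed) = 2037 − 2203 = −166 kJ

ΔH ≈ −166 kJ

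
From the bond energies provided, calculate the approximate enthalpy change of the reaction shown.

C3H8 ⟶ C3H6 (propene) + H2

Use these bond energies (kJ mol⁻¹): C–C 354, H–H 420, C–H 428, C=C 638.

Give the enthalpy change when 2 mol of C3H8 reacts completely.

Bonds broken (reactants):
  C–C: 2 × 354 = 708
  C–H: 8 × 428 = 3424
  Σ(broken) = 4132 kJ
Bonds formed (products):
  C–C: 1 × 354 = 354
  C–H: 6 × 428 = 2568
  C=C: 1 × 638 = 638
  H–H: 1 × 420 = 420
  Σ(formed) = 3980 kJ
ΔH = Σ(broken) − Σ(formed) = 4132 − 3980 = +152 kJ
For 2× the reaction as written: 2 × (+152) = +304 kJ

ΔH = +304 kJ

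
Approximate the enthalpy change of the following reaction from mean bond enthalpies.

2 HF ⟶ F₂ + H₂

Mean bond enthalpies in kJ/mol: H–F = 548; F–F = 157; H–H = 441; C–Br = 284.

Bonds broken (reactants):
  H–F: 2 × 548 = 1096
  Σ(broken) = 1096 kJ
Bonds formed (products):
  F–F: 1 × 157 = 157
  H–H: 1 × 441 = 441
  Σ(formed) = 598 kJ
ΔH = Σ(broken) − Σ(formed) = 1096 − 598 = +498 kJ

ΔH ≈ +498 kJ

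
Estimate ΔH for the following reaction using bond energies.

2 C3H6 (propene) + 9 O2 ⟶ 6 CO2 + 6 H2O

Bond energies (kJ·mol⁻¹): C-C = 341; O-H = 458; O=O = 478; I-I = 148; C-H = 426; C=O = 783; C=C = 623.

Bonds broken (reactants):
  C-C: 2 × 341 = 682
  C-H: 12 × 426 = 5112
  C=C: 2 × 623 = 1246
  O=O: 9 × 478 = 4302
  Σ(broken) = 11342 kJ
Bonds formed (products):
  C=O: 12 × 783 = 9396
  O-H: 12 × 458 = 5496
  Σ(formed) = 14892 kJ
ΔH = Σ(broken) − Σ(formed) = 11342 − 14892 = −3550 kJ

ΔH ≈ −3550 kJ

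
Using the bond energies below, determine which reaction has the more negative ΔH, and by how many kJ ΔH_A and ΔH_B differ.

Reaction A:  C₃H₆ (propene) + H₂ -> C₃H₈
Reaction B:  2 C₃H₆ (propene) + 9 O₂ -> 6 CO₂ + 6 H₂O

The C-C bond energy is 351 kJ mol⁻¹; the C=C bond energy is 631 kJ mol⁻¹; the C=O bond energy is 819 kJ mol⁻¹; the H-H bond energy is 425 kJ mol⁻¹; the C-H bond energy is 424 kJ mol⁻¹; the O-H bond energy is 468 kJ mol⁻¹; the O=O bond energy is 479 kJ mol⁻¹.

Reaction A:
  Bonds broken (reactants):
    C-C: 1 × 351 = 351
    C-H: 6 × 424 = 2544
    C=C: 1 × 631 = 631
    H-H: 1 × 425 = 425
    Σ(broken) = 3951 kJ
  Bonds formed (products):
    C-C: 2 × 351 = 702
    C-H: 8 × 424 = 3392
    Σ(formed) = 4094 kJ
  ΔH_A = 3951 − 4094 = −143 kJ
Reaction B:
  Bonds broken (reactants):
    C-C: 2 × 351 = 702
    C-H: 12 × 424 = 5088
    C=C: 2 × 631 = 1262
    O=O: 9 × 479 = 4311
    Σ(broken) = 11363 kJ
  Bonds formed (products):
    C=O: 12 × 819 = 9828
    O-H: 12 × 468 = 5616
    Σ(formed) = 15444 kJ
  ΔH_B = 11363 − 15444 = −4081 kJ
ΔH_A − ΔH_B = +3938 kJ, so reaction B has the more negative ΔH; |ΔH_A − ΔH_B| = 3938 kJ.

Reaction B, by 3938 kJ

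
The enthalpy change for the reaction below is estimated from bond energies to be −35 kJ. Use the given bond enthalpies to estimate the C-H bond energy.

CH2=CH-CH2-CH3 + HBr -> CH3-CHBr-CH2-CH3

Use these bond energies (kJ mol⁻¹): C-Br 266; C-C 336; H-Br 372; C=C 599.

Let D be the C-H bond energy.
Σ(broken) = 2×336 + 8×D + 1×599 + 1×372 = 1643 + 8D
Σ(formed) = 1×266 + 3×336 + 9×D = 1274 + 9D
ΔH = Σ(broken) − Σ(formed) = (1643 + 8D) − (1274 + 9D) = +369 − D
Setting this equal to −35 kJ gives D = 404 kJ/mol.

D(C-H) ≈ 404 kJ/mol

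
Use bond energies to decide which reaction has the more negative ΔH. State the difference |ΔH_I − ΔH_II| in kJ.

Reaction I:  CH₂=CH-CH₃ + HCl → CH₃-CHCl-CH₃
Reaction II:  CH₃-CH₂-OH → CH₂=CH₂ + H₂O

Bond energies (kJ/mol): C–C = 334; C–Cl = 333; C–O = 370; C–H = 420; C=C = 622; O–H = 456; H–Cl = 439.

Reaction I:
  Bonds broken (reactants):
    C–C: 1 × 334 = 334
    C–H: 6 × 420 = 2520
    C=C: 1 × 622 = 622
    H–Cl: 1 × 439 = 439
    Σ(broken) = 3915 kJ
  Bonds formed (products):
    C–C: 2 × 334 = 668
    C–Cl: 1 × 333 = 333
    C–H: 7 × 420 = 2940
    Σ(formed) = 3941 kJ
  ΔH_I = 3915 − 3941 = −26 kJ
Reaction II:
  Bonds broken (reactants):
    C–C: 1 × 334 = 334
    C–H: 5 × 420 = 2100
    C–O: 1 × 370 = 370
    O–H: 1 × 456 = 456
    Σ(broken) = 3260 kJ
  Bonds formed (products):
    C–H: 4 × 420 = 1680
    C=C: 1 × 622 = 622
    O–H: 2 × 456 = 912
    Σ(formed) = 3214 kJ
  ΔH_II = 3260 − 3214 = +46 kJ
ΔH_I − ΔH_II = −72 kJ, so reaction I has the more negative ΔH; |ΔH_I − ΔH_II| = 72 kJ.

Reaction I, by 72 kJ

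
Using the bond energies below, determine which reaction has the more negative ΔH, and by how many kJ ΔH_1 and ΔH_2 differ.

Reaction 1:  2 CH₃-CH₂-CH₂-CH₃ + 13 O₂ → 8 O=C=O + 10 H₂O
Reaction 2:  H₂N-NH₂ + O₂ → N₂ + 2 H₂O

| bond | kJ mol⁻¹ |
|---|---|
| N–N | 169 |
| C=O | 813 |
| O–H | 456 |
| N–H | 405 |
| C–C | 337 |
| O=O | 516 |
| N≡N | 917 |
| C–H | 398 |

Reaction 1, by 5002 kJ

Reaction 1:
  Bonds broken (reactants):
    C–C: 6 × 337 = 2022
    C–H: 20 × 398 = 7960
    O=O: 13 × 516 = 6708
    Σ(broken) = 16690 kJ
  Bonds formed (products):
    C=O: 16 × 813 = 13008
    O–H: 20 × 456 = 9120
    Σ(formed) = 22128 kJ
  ΔH_1 = 16690 − 22128 = −5438 kJ
Reaction 2:
  Bonds broken (reactants):
    N–H: 4 × 405 = 1620
    N–N: 1 × 169 = 169
    O=O: 1 × 516 = 516
    Σ(broken) = 2305 kJ
  Bonds formed (products):
    N≡N: 1 × 917 = 917
    O–H: 4 × 456 = 1824
    Σ(formed) = 2741 kJ
  ΔH_2 = 2305 − 2741 = −436 kJ
ΔH_1 − ΔH_2 = −5002 kJ, so reaction 1 has the more negative ΔH; |ΔH_1 − ΔH_2| = 5002 kJ.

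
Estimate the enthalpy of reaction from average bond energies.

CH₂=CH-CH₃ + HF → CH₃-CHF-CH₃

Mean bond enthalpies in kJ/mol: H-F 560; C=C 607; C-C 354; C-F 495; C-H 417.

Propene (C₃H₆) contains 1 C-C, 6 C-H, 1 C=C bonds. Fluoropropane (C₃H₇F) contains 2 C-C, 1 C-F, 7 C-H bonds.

ΔH ≈ −99 kJ

Bonds broken (reactants):
  C-C: 1 × 354 = 354
  C-H: 6 × 417 = 2502
  C=C: 1 × 607 = 607
  H-F: 1 × 560 = 560
  Σ(broken) = 4023 kJ
Bonds formed (products):
  C-C: 2 × 354 = 708
  C-F: 1 × 495 = 495
  C-H: 7 × 417 = 2919
  Σ(formed) = 4122 kJ
ΔH = Σ(broken) − Σ(formed) = 4023 − 4122 = −99 kJ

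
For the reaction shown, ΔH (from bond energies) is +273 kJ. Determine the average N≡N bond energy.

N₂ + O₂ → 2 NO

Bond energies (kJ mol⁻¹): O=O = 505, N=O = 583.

D(N≡N) ≈ 934 kJ/mol

Let D be the N≡N bond energy.
Σ(broken) = 1×D + 1×505 = 505 + D
Σ(formed) = 2×583 = 1166
ΔH = Σ(broken) − Σ(formed) = (505 + D) − (1166) = −661 + D
Setting this equal to +273 kJ gives D = 934 kJ/mol.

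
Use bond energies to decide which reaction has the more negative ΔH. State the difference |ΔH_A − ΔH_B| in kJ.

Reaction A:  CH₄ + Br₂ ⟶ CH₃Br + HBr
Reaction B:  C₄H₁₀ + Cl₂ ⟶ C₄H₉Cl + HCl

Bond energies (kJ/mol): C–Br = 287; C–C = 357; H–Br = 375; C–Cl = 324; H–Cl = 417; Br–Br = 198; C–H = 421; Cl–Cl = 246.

Reaction A:
  Bonds broken (reactants):
    Br–Br: 1 × 198 = 198
    C–H: 4 × 421 = 1684
    Σ(broken) = 1882 kJ
  Bonds formed (products):
    C–Br: 1 × 287 = 287
    C–H: 3 × 421 = 1263
    H–Br: 1 × 375 = 375
    Σ(formed) = 1925 kJ
  ΔH_A = 1882 − 1925 = −43 kJ
Reaction B:
  Bonds broken (reactants):
    C–C: 3 × 357 = 1071
    C–H: 10 × 421 = 4210
    Cl–Cl: 1 × 246 = 246
    Σ(broken) = 5527 kJ
  Bonds formed (products):
    C–C: 3 × 357 = 1071
    C–Cl: 1 × 324 = 324
    C–H: 9 × 421 = 3789
    H–Cl: 1 × 417 = 417
    Σ(formed) = 5601 kJ
  ΔH_B = 5527 − 5601 = −74 kJ
ΔH_A − ΔH_B = +31 kJ, so reaction B has the more negative ΔH; |ΔH_A − ΔH_B| = 31 kJ.

Reaction B, by 31 kJ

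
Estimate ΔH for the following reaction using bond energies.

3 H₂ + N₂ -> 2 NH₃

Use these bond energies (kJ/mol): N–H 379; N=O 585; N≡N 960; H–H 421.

ΔH ≈ −51 kJ

Bonds broken (reactants):
  H–H: 3 × 421 = 1263
  N≡N: 1 × 960 = 960
  Σ(broken) = 2223 kJ
Bonds formed (products):
  N–H: 6 × 379 = 2274
  Σ(formed) = 2274 kJ
ΔH = Σ(broken) − Σ(formed) = 2223 − 2274 = −51 kJ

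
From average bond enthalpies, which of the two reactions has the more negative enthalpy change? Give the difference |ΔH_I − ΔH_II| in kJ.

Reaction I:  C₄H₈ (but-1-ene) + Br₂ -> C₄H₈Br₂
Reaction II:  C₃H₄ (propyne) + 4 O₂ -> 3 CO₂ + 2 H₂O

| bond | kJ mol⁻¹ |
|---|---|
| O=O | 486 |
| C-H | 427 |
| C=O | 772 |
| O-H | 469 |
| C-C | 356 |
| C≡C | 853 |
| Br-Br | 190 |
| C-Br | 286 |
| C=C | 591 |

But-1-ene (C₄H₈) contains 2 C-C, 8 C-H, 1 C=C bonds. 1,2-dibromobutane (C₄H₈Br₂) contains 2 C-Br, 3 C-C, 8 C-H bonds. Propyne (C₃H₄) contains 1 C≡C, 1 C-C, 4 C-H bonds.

Reaction II, by 1500 kJ

Reaction I:
  Bonds broken (reactants):
    Br-Br: 1 × 190 = 190
    C-C: 2 × 356 = 712
    C-H: 8 × 427 = 3416
    C=C: 1 × 591 = 591
    Σ(broken) = 4909 kJ
  Bonds formed (products):
    C-Br: 2 × 286 = 572
    C-C: 3 × 356 = 1068
    C-H: 8 × 427 = 3416
    Σ(formed) = 5056 kJ
  ΔH_I = 4909 − 5056 = −147 kJ
Reaction II:
  Bonds broken (reactants):
    C≡C: 1 × 853 = 853
    C-C: 1 × 356 = 356
    C-H: 4 × 427 = 1708
    O=O: 4 × 486 = 1944
    Σ(broken) = 4861 kJ
  Bonds formed (products):
    C=O: 6 × 772 = 4632
    O-H: 4 × 469 = 1876
    Σ(formed) = 6508 kJ
  ΔH_II = 4861 − 6508 = −1647 kJ
ΔH_I − ΔH_II = +1500 kJ, so reaction II has the more negative ΔH; |ΔH_I − ΔH_II| = 1500 kJ.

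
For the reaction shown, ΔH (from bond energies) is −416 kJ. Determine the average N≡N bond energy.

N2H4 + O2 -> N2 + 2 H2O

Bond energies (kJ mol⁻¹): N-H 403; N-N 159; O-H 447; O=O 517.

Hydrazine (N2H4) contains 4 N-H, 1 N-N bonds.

D(N≡N) ≈ 916 kJ/mol

Let D be the N≡N bond energy.
Σ(broken) = 4×403 + 1×159 + 1×517 = 2288
Σ(formed) = 1×D + 4×447 = 1788 + D
ΔH = Σ(broken) − Σ(formed) = (2288) − (1788 + D) = +500 − D
Setting this equal to −416 kJ gives D = 916 kJ/mol.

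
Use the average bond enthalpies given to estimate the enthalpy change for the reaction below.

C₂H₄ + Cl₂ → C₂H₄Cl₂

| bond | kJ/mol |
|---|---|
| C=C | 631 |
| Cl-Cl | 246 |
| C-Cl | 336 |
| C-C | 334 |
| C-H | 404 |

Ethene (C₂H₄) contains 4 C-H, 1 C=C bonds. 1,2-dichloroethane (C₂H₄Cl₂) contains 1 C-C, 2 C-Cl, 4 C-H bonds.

ΔH ≈ −129 kJ

Bonds broken (reactants):
  C-H: 4 × 404 = 1616
  C=C: 1 × 631 = 631
  Cl-Cl: 1 × 246 = 246
  Σ(broken) = 2493 kJ
Bonds formed (products):
  C-C: 1 × 334 = 334
  C-Cl: 2 × 336 = 672
  C-H: 4 × 404 = 1616
  Σ(formed) = 2622 kJ
ΔH = Σ(broken) − Σ(formed) = 2493 − 2622 = −129 kJ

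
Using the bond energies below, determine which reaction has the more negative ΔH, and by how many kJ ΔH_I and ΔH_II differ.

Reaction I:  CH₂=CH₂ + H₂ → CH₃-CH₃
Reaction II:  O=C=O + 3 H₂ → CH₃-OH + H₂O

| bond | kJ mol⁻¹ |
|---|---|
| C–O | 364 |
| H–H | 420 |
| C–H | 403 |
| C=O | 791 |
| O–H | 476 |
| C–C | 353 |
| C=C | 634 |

Reaction II, by 54 kJ

Reaction I:
  Bonds broken (reactants):
    C–H: 4 × 403 = 1612
    C=C: 1 × 634 = 634
    H–H: 1 × 420 = 420
    Σ(broken) = 2666 kJ
  Bonds formed (products):
    C–C: 1 × 353 = 353
    C–H: 6 × 403 = 2418
    Σ(formed) = 2771 kJ
  ΔH_I = 2666 − 2771 = −105 kJ
Reaction II:
  Bonds broken (reactants):
    C=O: 2 × 791 = 1582
    H–H: 3 × 420 = 1260
    Σ(broken) = 2842 kJ
  Bonds formed (products):
    C–H: 3 × 403 = 1209
    C–O: 1 × 364 = 364
    O–H: 3 × 476 = 1428
    Σ(formed) = 3001 kJ
  ΔH_II = 2842 − 3001 = −159 kJ
ΔH_I − ΔH_II = +54 kJ, so reaction II has the more negative ΔH; |ΔH_I − ΔH_II| = 54 kJ.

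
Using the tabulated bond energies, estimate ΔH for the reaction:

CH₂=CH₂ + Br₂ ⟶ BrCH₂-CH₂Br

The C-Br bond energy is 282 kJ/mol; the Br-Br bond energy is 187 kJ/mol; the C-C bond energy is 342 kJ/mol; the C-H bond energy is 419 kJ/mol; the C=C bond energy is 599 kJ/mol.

Bonds broken (reactants):
  Br-Br: 1 × 187 = 187
  C-H: 4 × 419 = 1676
  C=C: 1 × 599 = 599
  Σ(broken) = 2462 kJ
Bonds formed (products):
  C-Br: 2 × 282 = 564
  C-C: 1 × 342 = 342
  C-H: 4 × 419 = 1676
  Σ(formed) = 2582 kJ
ΔH = Σ(broken) − Σ(formed) = 2462 − 2582 = −120 kJ

ΔH ≈ −120 kJ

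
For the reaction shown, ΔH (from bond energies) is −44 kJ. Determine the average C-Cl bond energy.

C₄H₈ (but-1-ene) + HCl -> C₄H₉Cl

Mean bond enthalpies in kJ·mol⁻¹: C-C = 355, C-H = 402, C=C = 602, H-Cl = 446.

D(C-Cl) ≈ 335 kJ/mol

Let D be the C-Cl bond energy.
Σ(broken) = 2×355 + 8×402 + 1×602 + 1×446 = 4974
Σ(formed) = 3×355 + 1×D + 9×402 = 4683 + D
ΔH = Σ(broken) − Σ(formed) = (4974) − (4683 + D) = +291 − D
Setting this equal to −44 kJ gives D = 335 kJ/mol.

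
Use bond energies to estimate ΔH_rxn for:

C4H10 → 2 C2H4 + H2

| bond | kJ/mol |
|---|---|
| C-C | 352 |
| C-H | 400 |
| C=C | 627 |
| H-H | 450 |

ΔH ≈ +152 kJ

Bonds broken (reactants):
  C-C: 3 × 352 = 1056
  C-H: 10 × 400 = 4000
  Σ(broken) = 5056 kJ
Bonds formed (products):
  C-H: 8 × 400 = 3200
  C=C: 2 × 627 = 1254
  H-H: 1 × 450 = 450
  Σ(formed) = 4904 kJ
ΔH = Σ(broken) − Σ(formed) = 5056 − 4904 = +152 kJ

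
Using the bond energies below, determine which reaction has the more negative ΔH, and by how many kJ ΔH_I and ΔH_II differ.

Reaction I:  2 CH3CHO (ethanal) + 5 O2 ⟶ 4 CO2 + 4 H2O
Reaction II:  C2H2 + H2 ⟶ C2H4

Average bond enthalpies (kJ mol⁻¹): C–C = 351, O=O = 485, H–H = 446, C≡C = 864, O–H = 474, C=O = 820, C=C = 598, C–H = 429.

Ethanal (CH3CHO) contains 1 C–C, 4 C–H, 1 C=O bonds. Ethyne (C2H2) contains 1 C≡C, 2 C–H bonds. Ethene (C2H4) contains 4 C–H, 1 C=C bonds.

Reaction I, by 2007 kJ

Reaction I:
  Bonds broken (reactants):
    C–C: 2 × 351 = 702
    C–H: 8 × 429 = 3432
    C=O: 2 × 820 = 1640
    O=O: 5 × 485 = 2425
    Σ(broken) = 8199 kJ
  Bonds formed (products):
    C=O: 8 × 820 = 6560
    O–H: 8 × 474 = 3792
    Σ(formed) = 10352 kJ
  ΔH_I = 8199 − 10352 = −2153 kJ
Reaction II:
  Bonds broken (reactants):
    C≡C: 1 × 864 = 864
    C–H: 2 × 429 = 858
    H–H: 1 × 446 = 446
    Σ(broken) = 2168 kJ
  Bonds formed (products):
    C–H: 4 × 429 = 1716
    C=C: 1 × 598 = 598
    Σ(formed) = 2314 kJ
  ΔH_II = 2168 − 2314 = −146 kJ
ΔH_I − ΔH_II = −2007 kJ, so reaction I has the more negative ΔH; |ΔH_I − ΔH_II| = 2007 kJ.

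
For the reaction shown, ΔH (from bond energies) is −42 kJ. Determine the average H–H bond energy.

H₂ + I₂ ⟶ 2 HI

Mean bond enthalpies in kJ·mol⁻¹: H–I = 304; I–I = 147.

D(H–H) ≈ 419 kJ/mol

Let D be the H–H bond energy.
Σ(broken) = 1×D + 1×147 = 147 + D
Σ(formed) = 2×304 = 608
ΔH = Σ(broken) − Σ(formed) = (147 + D) − (608) = −461 + D
Setting this equal to −42 kJ gives D = 419 kJ/mol.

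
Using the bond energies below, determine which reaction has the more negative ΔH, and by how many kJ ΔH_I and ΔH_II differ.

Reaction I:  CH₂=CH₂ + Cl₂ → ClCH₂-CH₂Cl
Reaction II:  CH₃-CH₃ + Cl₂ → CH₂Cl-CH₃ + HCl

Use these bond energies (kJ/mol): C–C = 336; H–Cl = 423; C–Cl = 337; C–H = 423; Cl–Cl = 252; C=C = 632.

Reaction I:
  Bonds broken (reactants):
    C–H: 4 × 423 = 1692
    C=C: 1 × 632 = 632
    Cl–Cl: 1 × 252 = 252
    Σ(broken) = 2576 kJ
  Bonds formed (products):
    C–C: 1 × 336 = 336
    C–Cl: 2 × 337 = 674
    C–H: 4 × 423 = 1692
    Σ(formed) = 2702 kJ
  ΔH_I = 2576 − 2702 = −126 kJ
Reaction II:
  Bonds broken (reactants):
    C–C: 1 × 336 = 336
    C–H: 6 × 423 = 2538
    Cl–Cl: 1 × 252 = 252
    Σ(broken) = 3126 kJ
  Bonds formed (products):
    C–C: 1 × 336 = 336
    C–Cl: 1 × 337 = 337
    C–H: 5 × 423 = 2115
    H–Cl: 1 × 423 = 423
    Σ(formed) = 3211 kJ
  ΔH_II = 3126 − 3211 = −85 kJ
ΔH_I − ΔH_II = −41 kJ, so reaction I has the more negative ΔH; |ΔH_I − ΔH_II| = 41 kJ.

Reaction I, by 41 kJ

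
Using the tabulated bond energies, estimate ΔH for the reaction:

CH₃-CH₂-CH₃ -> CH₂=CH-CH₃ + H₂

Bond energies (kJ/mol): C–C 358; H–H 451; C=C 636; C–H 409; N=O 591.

Bonds broken (reactants):
  C–C: 2 × 358 = 716
  C–H: 8 × 409 = 3272
  Σ(broken) = 3988 kJ
Bonds formed (products):
  C–C: 1 × 358 = 358
  C–H: 6 × 409 = 2454
  C=C: 1 × 636 = 636
  H–H: 1 × 451 = 451
  Σ(formed) = 3899 kJ
ΔH = Σ(broken) − Σ(formed) = 3988 − 3899 = +89 kJ

ΔH ≈ +89 kJ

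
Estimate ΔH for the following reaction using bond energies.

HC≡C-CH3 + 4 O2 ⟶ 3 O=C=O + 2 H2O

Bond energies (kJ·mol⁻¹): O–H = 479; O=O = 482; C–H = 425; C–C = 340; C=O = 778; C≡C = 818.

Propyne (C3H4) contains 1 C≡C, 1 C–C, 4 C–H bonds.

Bonds broken (reactants):
  C≡C: 1 × 818 = 818
  C–C: 1 × 340 = 340
  C–H: 4 × 425 = 1700
  O=O: 4 × 482 = 1928
  Σ(broken) = 4786 kJ
Bonds formed (products):
  C=O: 6 × 778 = 4668
  O–H: 4 × 479 = 1916
  Σ(formed) = 6584 kJ
ΔH = Σ(broken) − Σ(formed) = 4786 − 6584 = −1798 kJ

ΔH ≈ −1798 kJ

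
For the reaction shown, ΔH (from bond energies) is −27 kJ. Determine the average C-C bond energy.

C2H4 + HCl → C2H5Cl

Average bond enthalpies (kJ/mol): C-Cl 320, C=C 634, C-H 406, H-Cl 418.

Let D be the C-C bond energy.
Σ(broken) = 4×406 + 1×634 + 1×418 = 2676
Σ(formed) = 1×D + 1×320 + 5×406 = 2350 + D
ΔH = Σ(broken) − Σ(formed) = (2676) − (2350 + D) = +326 − D
Setting this equal to −27 kJ gives D = 353 kJ/mol.

D(C-C) ≈ 353 kJ/mol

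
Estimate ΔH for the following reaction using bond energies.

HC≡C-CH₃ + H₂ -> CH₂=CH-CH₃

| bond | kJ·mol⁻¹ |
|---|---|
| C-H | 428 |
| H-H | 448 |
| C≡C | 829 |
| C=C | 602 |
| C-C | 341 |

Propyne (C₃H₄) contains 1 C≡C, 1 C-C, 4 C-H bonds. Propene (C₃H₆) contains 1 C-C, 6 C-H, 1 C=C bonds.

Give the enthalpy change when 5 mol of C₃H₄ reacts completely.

ΔH = −905 kJ

Bonds broken (reactants):
  C≡C: 1 × 829 = 829
  C-C: 1 × 341 = 341
  C-H: 4 × 428 = 1712
  H-H: 1 × 448 = 448
  Σ(broken) = 3330 kJ
Bonds formed (products):
  C-C: 1 × 341 = 341
  C-H: 6 × 428 = 2568
  C=C: 1 × 602 = 602
  Σ(formed) = 3511 kJ
ΔH = Σ(broken) − Σ(formed) = 3330 − 3511 = −181 kJ
For 5× the reaction as written: 5 × (−181) = −905 kJ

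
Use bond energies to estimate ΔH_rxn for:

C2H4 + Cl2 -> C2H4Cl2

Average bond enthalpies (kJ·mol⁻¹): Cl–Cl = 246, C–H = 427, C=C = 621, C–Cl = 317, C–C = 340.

ΔH ≈ −107 kJ

Bonds broken (reactants):
  C–H: 4 × 427 = 1708
  C=C: 1 × 621 = 621
  Cl–Cl: 1 × 246 = 246
  Σ(broken) = 2575 kJ
Bonds formed (products):
  C–C: 1 × 340 = 340
  C–Cl: 2 × 317 = 634
  C–H: 4 × 427 = 1708
  Σ(formed) = 2682 kJ
ΔH = Σ(broken) − Σ(formed) = 2575 − 2682 = −107 kJ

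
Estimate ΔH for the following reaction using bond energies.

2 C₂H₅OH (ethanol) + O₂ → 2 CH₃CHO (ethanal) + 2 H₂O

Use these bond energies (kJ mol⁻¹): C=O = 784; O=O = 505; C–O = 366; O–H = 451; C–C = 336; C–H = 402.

ΔH ≈ −429 kJ

Bonds broken (reactants):
  C–C: 2 × 336 = 672
  C–H: 10 × 402 = 4020
  C–O: 2 × 366 = 732
  O–H: 2 × 451 = 902
  O=O: 1 × 505 = 505
  Σ(broken) = 6831 kJ
Bonds formed (products):
  C–C: 2 × 336 = 672
  C–H: 8 × 402 = 3216
  C=O: 2 × 784 = 1568
  O–H: 4 × 451 = 1804
  Σ(formed) = 7260 kJ
ΔH = Σ(broken) − Σ(formed) = 6831 − 7260 = −429 kJ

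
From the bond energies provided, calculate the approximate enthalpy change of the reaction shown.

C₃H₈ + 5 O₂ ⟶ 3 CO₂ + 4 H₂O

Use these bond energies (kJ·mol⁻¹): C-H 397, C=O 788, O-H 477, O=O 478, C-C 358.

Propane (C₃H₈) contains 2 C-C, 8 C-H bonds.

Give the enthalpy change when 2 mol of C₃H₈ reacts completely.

Bonds broken (reactants):
  C-C: 2 × 358 = 716
  C-H: 8 × 397 = 3176
  O=O: 5 × 478 = 2390
  Σ(broken) = 6282 kJ
Bonds formed (products):
  C=O: 6 × 788 = 4728
  O-H: 8 × 477 = 3816
  Σ(formed) = 8544 kJ
ΔH = Σ(broken) − Σ(formed) = 6282 − 8544 = −2262 kJ
For 2× the reaction as written: 2 × (−2262) = −4524 kJ

ΔH = −4524 kJ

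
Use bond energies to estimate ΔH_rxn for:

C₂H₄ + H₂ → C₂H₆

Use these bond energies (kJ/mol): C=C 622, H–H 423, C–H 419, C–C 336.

ΔH ≈ −129 kJ

Bonds broken (reactants):
  C–H: 4 × 419 = 1676
  C=C: 1 × 622 = 622
  H–H: 1 × 423 = 423
  Σ(broken) = 2721 kJ
Bonds formed (products):
  C–C: 1 × 336 = 336
  C–H: 6 × 419 = 2514
  Σ(formed) = 2850 kJ
ΔH = Σ(broken) − Σ(formed) = 2721 − 2850 = −129 kJ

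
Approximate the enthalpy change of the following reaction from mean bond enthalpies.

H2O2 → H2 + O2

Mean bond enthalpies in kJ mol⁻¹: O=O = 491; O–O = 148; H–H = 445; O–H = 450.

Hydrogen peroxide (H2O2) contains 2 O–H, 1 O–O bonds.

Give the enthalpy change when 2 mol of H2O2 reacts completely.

ΔH = +224 kJ

Bonds broken (reactants):
  O–H: 2 × 450 = 900
  O–O: 1 × 148 = 148
  Σ(broken) = 1048 kJ
Bonds formed (products):
  H–H: 1 × 445 = 445
  O=O: 1 × 491 = 491
  Σ(formed) = 936 kJ
ΔH = Σ(broken) − Σ(formed) = 1048 − 936 = +112 kJ
For 2× the reaction as written: 2 × (+112) = +224 kJ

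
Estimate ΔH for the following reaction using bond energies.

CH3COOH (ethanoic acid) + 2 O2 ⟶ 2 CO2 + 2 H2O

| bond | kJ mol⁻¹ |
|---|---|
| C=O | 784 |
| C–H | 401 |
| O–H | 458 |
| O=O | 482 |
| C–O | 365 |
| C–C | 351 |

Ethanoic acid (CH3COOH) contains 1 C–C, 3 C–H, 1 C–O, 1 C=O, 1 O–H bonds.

ΔH ≈ −843 kJ

Bonds broken (reactants):
  C–C: 1 × 351 = 351
  C–H: 3 × 401 = 1203
  C–O: 1 × 365 = 365
  C=O: 1 × 784 = 784
  O–H: 1 × 458 = 458
  O=O: 2 × 482 = 964
  Σ(broken) = 4125 kJ
Bonds formed (products):
  C=O: 4 × 784 = 3136
  O–H: 4 × 458 = 1832
  Σ(formed) = 4968 kJ
ΔH = Σ(broken) − Σ(formed) = 4125 − 4968 = −843 kJ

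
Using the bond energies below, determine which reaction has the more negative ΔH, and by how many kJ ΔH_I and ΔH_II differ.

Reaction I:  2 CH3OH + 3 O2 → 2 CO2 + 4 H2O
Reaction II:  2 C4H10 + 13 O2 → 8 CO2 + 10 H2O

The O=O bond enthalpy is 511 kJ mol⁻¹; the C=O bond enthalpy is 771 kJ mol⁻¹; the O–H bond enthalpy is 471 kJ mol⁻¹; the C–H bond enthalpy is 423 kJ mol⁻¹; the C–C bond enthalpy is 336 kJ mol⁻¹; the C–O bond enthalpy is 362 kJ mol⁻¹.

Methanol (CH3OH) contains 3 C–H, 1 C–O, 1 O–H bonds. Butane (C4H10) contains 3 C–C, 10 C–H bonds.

Reaction II, by 3522 kJ

Reaction I:
  Bonds broken (reactants):
    C–H: 6 × 423 = 2538
    C–O: 2 × 362 = 724
    O–H: 2 × 471 = 942
    O=O: 3 × 511 = 1533
    Σ(broken) = 5737 kJ
  Bonds formed (products):
    C=O: 4 × 771 = 3084
    O–H: 8 × 471 = 3768
    Σ(formed) = 6852 kJ
  ΔH_I = 5737 − 6852 = −1115 kJ
Reaction II:
  Bonds broken (reactants):
    C–C: 6 × 336 = 2016
    C–H: 20 × 423 = 8460
    O=O: 13 × 511 = 6643
    Σ(broken) = 17119 kJ
  Bonds formed (products):
    C=O: 16 × 771 = 12336
    O–H: 20 × 471 = 9420
    Σ(formed) = 21756 kJ
  ΔH_II = 17119 − 21756 = −4637 kJ
ΔH_I − ΔH_II = +3522 kJ, so reaction II has the more negative ΔH; |ΔH_I − ΔH_II| = 3522 kJ.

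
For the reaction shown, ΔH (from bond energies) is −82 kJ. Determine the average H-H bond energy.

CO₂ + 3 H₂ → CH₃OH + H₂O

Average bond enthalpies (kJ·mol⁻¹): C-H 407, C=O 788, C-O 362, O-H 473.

Let D be the H-H bond energy.
Σ(broken) = 2×788 + 3×D = 1576 + 3D
Σ(formed) = 3×407 + 1×362 + 3×473 = 3002
ΔH = Σ(broken) − Σ(formed) = (1576 + 3D) − (3002) = −1426 + 3D
Setting this equal to −82 kJ gives 3D = 1344, so D = 448 kJ/mol.

D(H-H) ≈ 448 kJ/mol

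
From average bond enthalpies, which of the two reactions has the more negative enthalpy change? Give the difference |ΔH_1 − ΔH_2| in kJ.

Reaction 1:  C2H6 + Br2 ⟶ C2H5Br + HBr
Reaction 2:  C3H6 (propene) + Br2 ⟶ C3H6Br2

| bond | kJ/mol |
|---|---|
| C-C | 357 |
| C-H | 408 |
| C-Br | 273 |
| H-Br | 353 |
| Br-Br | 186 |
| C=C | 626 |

Reaction 1:
  Bonds broken (reactants):
    Br-Br: 1 × 186 = 186
    C-C: 1 × 357 = 357
    C-H: 6 × 408 = 2448
    Σ(broken) = 2991 kJ
  Bonds formed (products):
    C-Br: 1 × 273 = 273
    C-C: 1 × 357 = 357
    C-H: 5 × 408 = 2040
    H-Br: 1 × 353 = 353
    Σ(formed) = 3023 kJ
  ΔH_1 = 2991 − 3023 = −32 kJ
Reaction 2:
  Bonds broken (reactants):
    Br-Br: 1 × 186 = 186
    C-C: 1 × 357 = 357
    C-H: 6 × 408 = 2448
    C=C: 1 × 626 = 626
    Σ(broken) = 3617 kJ
  Bonds formed (products):
    C-Br: 2 × 273 = 546
    C-C: 2 × 357 = 714
    C-H: 6 × 408 = 2448
    Σ(formed) = 3708 kJ
  ΔH_2 = 3617 − 3708 = −91 kJ
ΔH_1 − ΔH_2 = +59 kJ, so reaction 2 has the more negative ΔH; |ΔH_1 − ΔH_2| = 59 kJ.

Reaction 2, by 59 kJ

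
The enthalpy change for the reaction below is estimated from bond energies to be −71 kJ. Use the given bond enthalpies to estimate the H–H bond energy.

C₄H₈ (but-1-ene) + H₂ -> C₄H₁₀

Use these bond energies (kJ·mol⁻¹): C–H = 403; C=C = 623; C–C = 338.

Let D be the H–H bond energy.
Σ(broken) = 2×338 + 8×403 + 1×623 + 1×D = 4523 + D
Σ(formed) = 3×338 + 10×403 = 5044
ΔH = Σ(broken) − Σ(formed) = (4523 + D) − (5044) = −521 + D
Setting this equal to −71 kJ gives D = 450 kJ/mol.

D(H–H) ≈ 450 kJ/mol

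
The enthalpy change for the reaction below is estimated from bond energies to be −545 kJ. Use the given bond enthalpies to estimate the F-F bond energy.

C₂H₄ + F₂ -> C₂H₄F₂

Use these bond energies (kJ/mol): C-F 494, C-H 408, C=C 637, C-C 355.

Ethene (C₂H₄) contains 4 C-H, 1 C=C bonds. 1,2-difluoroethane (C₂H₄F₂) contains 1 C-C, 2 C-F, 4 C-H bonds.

D(F-F) ≈ 161 kJ/mol

Let D be the F-F bond energy.
Σ(broken) = 4×408 + 1×637 + 1×D = 2269 + D
Σ(formed) = 1×355 + 2×494 + 4×408 = 2975
ΔH = Σ(broken) − Σ(formed) = (2269 + D) − (2975) = −706 + D
Setting this equal to −545 kJ gives D = 161 kJ/mol.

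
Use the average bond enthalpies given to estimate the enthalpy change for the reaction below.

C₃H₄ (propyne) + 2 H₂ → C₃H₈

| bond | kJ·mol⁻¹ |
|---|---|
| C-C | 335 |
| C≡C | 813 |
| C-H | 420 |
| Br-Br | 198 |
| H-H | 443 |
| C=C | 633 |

ΔH ≈ −316 kJ

Bonds broken (reactants):
  C≡C: 1 × 813 = 813
  C-C: 1 × 335 = 335
  C-H: 4 × 420 = 1680
  H-H: 2 × 443 = 886
  Σ(broken) = 3714 kJ
Bonds formed (products):
  C-C: 2 × 335 = 670
  C-H: 8 × 420 = 3360
  Σ(formed) = 4030 kJ
ΔH = Σ(broken) − Σ(formed) = 3714 − 4030 = −316 kJ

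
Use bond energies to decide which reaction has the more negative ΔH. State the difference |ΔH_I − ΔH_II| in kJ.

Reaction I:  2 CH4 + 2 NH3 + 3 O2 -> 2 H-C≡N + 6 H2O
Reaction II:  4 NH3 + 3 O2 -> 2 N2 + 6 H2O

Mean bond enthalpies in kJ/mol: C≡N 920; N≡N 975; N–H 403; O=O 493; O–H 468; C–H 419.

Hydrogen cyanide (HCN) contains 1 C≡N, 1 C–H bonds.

Reaction II, by 206 kJ

Reaction I:
  Bonds broken (reactants):
    C–H: 8 × 419 = 3352
    N–H: 6 × 403 = 2418
    O=O: 3 × 493 = 1479
    Σ(broken) = 7249 kJ
  Bonds formed (products):
    C≡N: 2 × 920 = 1840
    C–H: 2 × 419 = 838
    O–H: 12 × 468 = 5616
    Σ(formed) = 8294 kJ
  ΔH_I = 7249 − 8294 = −1045 kJ
Reaction II:
  Bonds broken (reactants):
    N–H: 12 × 403 = 4836
    O=O: 3 × 493 = 1479
    Σ(broken) = 6315 kJ
  Bonds formed (products):
    N≡N: 2 × 975 = 1950
    O–H: 12 × 468 = 5616
    Σ(formed) = 7566 kJ
  ΔH_II = 6315 − 7566 = −1251 kJ
ΔH_I − ΔH_II = +206 kJ, so reaction II has the more negative ΔH; |ΔH_I − ΔH_II| = 206 kJ.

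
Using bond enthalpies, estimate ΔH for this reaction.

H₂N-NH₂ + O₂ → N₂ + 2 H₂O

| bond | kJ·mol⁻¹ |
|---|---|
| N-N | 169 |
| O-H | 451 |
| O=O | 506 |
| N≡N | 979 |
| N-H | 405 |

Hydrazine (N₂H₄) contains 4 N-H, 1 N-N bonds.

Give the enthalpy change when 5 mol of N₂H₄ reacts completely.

ΔH = −2440 kJ

Bonds broken (reactants):
  N-H: 4 × 405 = 1620
  N-N: 1 × 169 = 169
  O=O: 1 × 506 = 506
  Σ(broken) = 2295 kJ
Bonds formed (products):
  N≡N: 1 × 979 = 979
  O-H: 4 × 451 = 1804
  Σ(formed) = 2783 kJ
ΔH = Σ(broken) − Σ(formed) = 2295 − 2783 = −488 kJ
For 5× the reaction as written: 5 × (−488) = −2440 kJ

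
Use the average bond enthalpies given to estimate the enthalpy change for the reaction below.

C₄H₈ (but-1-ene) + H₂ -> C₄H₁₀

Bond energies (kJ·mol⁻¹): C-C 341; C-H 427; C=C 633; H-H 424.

Bonds broken (reactants):
  C-C: 2 × 341 = 682
  C-H: 8 × 427 = 3416
  C=C: 1 × 633 = 633
  H-H: 1 × 424 = 424
  Σ(broken) = 5155 kJ
Bonds formed (products):
  C-C: 3 × 341 = 1023
  C-H: 10 × 427 = 4270
  Σ(formed) = 5293 kJ
ΔH = Σ(broken) − Σ(formed) = 5155 − 5293 = −138 kJ

ΔH ≈ −138 kJ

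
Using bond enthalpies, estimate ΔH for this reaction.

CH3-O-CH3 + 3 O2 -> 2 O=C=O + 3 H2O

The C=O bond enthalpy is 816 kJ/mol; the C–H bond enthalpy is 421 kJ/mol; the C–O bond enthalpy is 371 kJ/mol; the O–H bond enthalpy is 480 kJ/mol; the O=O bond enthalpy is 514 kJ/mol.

ΔH ≈ −1334 kJ

Bonds broken (reactants):
  C–H: 6 × 421 = 2526
  C–O: 2 × 371 = 742
  O=O: 3 × 514 = 1542
  Σ(broken) = 4810 kJ
Bonds formed (products):
  C=O: 4 × 816 = 3264
  O–H: 6 × 480 = 2880
  Σ(formed) = 6144 kJ
ΔH = Σ(broken) − Σ(formed) = 4810 − 6144 = −1334 kJ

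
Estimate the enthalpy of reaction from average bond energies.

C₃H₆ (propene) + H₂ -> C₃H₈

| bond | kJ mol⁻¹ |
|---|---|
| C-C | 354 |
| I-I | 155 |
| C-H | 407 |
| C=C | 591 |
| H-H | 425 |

ΔH ≈ −152 kJ

Bonds broken (reactants):
  C-C: 1 × 354 = 354
  C-H: 6 × 407 = 2442
  C=C: 1 × 591 = 591
  H-H: 1 × 425 = 425
  Σ(broken) = 3812 kJ
Bonds formed (products):
  C-C: 2 × 354 = 708
  C-H: 8 × 407 = 3256
  Σ(formed) = 3964 kJ
ΔH = Σ(broken) − Σ(formed) = 3812 − 3964 = −152 kJ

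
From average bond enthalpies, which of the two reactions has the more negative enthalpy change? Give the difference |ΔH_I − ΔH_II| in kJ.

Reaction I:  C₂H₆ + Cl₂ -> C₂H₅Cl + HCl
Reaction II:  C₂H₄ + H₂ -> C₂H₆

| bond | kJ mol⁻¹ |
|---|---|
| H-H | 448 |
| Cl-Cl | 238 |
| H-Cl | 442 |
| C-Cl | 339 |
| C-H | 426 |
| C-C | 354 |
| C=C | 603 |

Reaction I:
  Bonds broken (reactants):
    C-C: 1 × 354 = 354
    C-H: 6 × 426 = 2556
    Cl-Cl: 1 × 238 = 238
    Σ(broken) = 3148 kJ
  Bonds formed (products):
    C-C: 1 × 354 = 354
    C-Cl: 1 × 339 = 339
    C-H: 5 × 426 = 2130
    H-Cl: 1 × 442 = 442
    Σ(formed) = 3265 kJ
  ΔH_I = 3148 − 3265 = −117 kJ
Reaction II:
  Bonds broken (reactants):
    C-H: 4 × 426 = 1704
    C=C: 1 × 603 = 603
    H-H: 1 × 448 = 448
    Σ(broken) = 2755 kJ
  Bonds formed (products):
    C-C: 1 × 354 = 354
    C-H: 6 × 426 = 2556
    Σ(formed) = 2910 kJ
  ΔH_II = 2755 − 2910 = −155 kJ
ΔH_I − ΔH_II = +38 kJ, so reaction II has the more negative ΔH; |ΔH_I − ΔH_II| = 38 kJ.

Reaction II, by 38 kJ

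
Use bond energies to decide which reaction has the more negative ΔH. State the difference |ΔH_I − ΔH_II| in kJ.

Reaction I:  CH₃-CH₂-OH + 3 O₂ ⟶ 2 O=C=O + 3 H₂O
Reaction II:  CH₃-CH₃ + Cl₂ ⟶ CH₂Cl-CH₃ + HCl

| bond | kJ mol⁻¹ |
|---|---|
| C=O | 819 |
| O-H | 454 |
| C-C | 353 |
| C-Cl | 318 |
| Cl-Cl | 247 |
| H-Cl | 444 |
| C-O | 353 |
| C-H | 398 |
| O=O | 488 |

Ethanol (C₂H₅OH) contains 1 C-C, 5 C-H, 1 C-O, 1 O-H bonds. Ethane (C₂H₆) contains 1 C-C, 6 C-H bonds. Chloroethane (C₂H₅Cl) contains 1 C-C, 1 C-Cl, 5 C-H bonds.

Reaction I, by 1269 kJ

Reaction I:
  Bonds broken (reactants):
    C-C: 1 × 353 = 353
    C-H: 5 × 398 = 1990
    C-O: 1 × 353 = 353
    O-H: 1 × 454 = 454
    O=O: 3 × 488 = 1464
    Σ(broken) = 4614 kJ
  Bonds formed (products):
    C=O: 4 × 819 = 3276
    O-H: 6 × 454 = 2724
    Σ(formed) = 6000 kJ
  ΔH_I = 4614 − 6000 = −1386 kJ
Reaction II:
  Bonds broken (reactants):
    C-C: 1 × 353 = 353
    C-H: 6 × 398 = 2388
    Cl-Cl: 1 × 247 = 247
    Σ(broken) = 2988 kJ
  Bonds formed (products):
    C-C: 1 × 353 = 353
    C-Cl: 1 × 318 = 318
    C-H: 5 × 398 = 1990
    H-Cl: 1 × 444 = 444
    Σ(formed) = 3105 kJ
  ΔH_II = 2988 − 3105 = −117 kJ
ΔH_I − ΔH_II = −1269 kJ, so reaction I has the more negative ΔH; |ΔH_I − ΔH_II| = 1269 kJ.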